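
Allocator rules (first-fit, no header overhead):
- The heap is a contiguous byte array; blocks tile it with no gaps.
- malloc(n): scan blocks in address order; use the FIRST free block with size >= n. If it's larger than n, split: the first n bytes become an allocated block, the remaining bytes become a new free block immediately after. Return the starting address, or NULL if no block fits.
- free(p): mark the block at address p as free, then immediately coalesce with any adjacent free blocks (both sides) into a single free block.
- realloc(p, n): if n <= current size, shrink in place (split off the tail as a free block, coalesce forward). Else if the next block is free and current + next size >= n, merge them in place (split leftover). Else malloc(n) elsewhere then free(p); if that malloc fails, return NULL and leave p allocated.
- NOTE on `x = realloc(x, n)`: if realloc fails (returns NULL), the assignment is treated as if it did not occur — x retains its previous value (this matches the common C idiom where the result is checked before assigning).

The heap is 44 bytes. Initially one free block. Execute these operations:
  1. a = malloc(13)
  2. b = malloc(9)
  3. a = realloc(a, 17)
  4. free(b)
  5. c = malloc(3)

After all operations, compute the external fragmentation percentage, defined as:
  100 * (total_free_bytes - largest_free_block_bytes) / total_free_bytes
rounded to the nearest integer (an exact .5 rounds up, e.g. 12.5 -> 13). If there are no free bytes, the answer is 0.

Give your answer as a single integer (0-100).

Op 1: a = malloc(13) -> a = 0; heap: [0-12 ALLOC][13-43 FREE]
Op 2: b = malloc(9) -> b = 13; heap: [0-12 ALLOC][13-21 ALLOC][22-43 FREE]
Op 3: a = realloc(a, 17) -> a = 22; heap: [0-12 FREE][13-21 ALLOC][22-38 ALLOC][39-43 FREE]
Op 4: free(b) -> (freed b); heap: [0-21 FREE][22-38 ALLOC][39-43 FREE]
Op 5: c = malloc(3) -> c = 0; heap: [0-2 ALLOC][3-21 FREE][22-38 ALLOC][39-43 FREE]
Free blocks: [19 5] total_free=24 largest=19 -> 100*(24-19)/24 = 500/24 ≈ 20.833 -> rounds to 21

Answer: 21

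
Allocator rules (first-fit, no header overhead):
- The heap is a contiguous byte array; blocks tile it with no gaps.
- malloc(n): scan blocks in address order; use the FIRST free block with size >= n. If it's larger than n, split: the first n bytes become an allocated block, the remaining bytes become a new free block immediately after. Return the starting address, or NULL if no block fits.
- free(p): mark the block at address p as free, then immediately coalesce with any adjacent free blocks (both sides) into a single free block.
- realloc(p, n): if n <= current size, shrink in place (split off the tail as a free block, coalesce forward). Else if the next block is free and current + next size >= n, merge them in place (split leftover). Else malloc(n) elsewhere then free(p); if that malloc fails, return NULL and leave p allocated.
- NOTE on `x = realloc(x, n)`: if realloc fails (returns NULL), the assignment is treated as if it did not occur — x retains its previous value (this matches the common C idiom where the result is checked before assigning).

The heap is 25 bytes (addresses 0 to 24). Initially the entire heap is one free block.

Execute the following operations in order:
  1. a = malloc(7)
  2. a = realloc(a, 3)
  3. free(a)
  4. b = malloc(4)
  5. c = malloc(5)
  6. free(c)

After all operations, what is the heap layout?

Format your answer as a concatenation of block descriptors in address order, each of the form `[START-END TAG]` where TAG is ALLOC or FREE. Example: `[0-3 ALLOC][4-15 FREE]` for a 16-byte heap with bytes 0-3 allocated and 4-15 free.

Answer: [0-3 ALLOC][4-24 FREE]

Derivation:
Op 1: a = malloc(7) -> a = 0; heap: [0-6 ALLOC][7-24 FREE]
Op 2: a = realloc(a, 3) -> a = 0; heap: [0-2 ALLOC][3-24 FREE]
Op 3: free(a) -> (freed a); heap: [0-24 FREE]
Op 4: b = malloc(4) -> b = 0; heap: [0-3 ALLOC][4-24 FREE]
Op 5: c = malloc(5) -> c = 4; heap: [0-3 ALLOC][4-8 ALLOC][9-24 FREE]
Op 6: free(c) -> (freed c); heap: [0-3 ALLOC][4-24 FREE]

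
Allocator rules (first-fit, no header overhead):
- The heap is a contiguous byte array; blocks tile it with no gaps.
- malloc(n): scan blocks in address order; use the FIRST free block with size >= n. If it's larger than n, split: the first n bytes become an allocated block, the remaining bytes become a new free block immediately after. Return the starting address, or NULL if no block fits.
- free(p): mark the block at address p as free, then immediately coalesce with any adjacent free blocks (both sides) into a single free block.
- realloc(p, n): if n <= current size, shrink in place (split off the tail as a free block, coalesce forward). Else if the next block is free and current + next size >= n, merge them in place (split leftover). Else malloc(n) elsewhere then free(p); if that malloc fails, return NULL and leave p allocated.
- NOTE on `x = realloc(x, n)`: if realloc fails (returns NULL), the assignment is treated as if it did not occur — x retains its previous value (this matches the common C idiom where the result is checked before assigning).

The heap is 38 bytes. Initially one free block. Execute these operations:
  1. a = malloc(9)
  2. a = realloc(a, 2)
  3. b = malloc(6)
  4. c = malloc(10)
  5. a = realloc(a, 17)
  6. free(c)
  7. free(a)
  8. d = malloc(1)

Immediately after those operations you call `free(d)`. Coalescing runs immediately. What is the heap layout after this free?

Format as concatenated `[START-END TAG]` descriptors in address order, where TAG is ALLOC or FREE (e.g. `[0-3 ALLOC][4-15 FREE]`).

Op 1: a = malloc(9) -> a = 0; heap: [0-8 ALLOC][9-37 FREE]
Op 2: a = realloc(a, 2) -> a = 0; heap: [0-1 ALLOC][2-37 FREE]
Op 3: b = malloc(6) -> b = 2; heap: [0-1 ALLOC][2-7 ALLOC][8-37 FREE]
Op 4: c = malloc(10) -> c = 8; heap: [0-1 ALLOC][2-7 ALLOC][8-17 ALLOC][18-37 FREE]
Op 5: a = realloc(a, 17) -> a = 18; heap: [0-1 FREE][2-7 ALLOC][8-17 ALLOC][18-34 ALLOC][35-37 FREE]
Op 6: free(c) -> (freed c); heap: [0-1 FREE][2-7 ALLOC][8-17 FREE][18-34 ALLOC][35-37 FREE]
Op 7: free(a) -> (freed a); heap: [0-1 FREE][2-7 ALLOC][8-37 FREE]
Op 8: d = malloc(1) -> d = 0; heap: [0-0 ALLOC][1-1 FREE][2-7 ALLOC][8-37 FREE]
free(d): d = 0 -> block [0-0 ALLOC]; mark free, coalesce with adjacent free neighbors -> [0-1 FREE][2-7 ALLOC][8-37 FREE]

Answer: [0-1 FREE][2-7 ALLOC][8-37 FREE]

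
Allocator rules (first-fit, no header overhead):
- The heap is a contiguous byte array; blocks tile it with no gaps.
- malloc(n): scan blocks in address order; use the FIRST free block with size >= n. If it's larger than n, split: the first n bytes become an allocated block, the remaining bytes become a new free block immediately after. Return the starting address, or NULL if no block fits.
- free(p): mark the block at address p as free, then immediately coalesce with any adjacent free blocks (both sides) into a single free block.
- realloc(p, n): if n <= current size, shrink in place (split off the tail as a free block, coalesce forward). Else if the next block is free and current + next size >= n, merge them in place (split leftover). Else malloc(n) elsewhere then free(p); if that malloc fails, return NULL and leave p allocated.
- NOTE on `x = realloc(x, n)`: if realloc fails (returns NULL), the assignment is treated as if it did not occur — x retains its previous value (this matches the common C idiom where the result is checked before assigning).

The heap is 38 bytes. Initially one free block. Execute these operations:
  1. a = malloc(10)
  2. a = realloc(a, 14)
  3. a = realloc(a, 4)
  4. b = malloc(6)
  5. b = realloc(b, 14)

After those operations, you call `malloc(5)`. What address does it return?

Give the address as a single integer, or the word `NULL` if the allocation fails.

Answer: 18

Derivation:
Op 1: a = malloc(10) -> a = 0; heap: [0-9 ALLOC][10-37 FREE]
Op 2: a = realloc(a, 14) -> a = 0; heap: [0-13 ALLOC][14-37 FREE]
Op 3: a = realloc(a, 4) -> a = 0; heap: [0-3 ALLOC][4-37 FREE]
Op 4: b = malloc(6) -> b = 4; heap: [0-3 ALLOC][4-9 ALLOC][10-37 FREE]
Op 5: b = realloc(b, 14) -> b = 4; heap: [0-3 ALLOC][4-17 ALLOC][18-37 FREE]
malloc(5): first-fit scan over [0-3 ALLOC][4-17 ALLOC][18-37 FREE] -> 18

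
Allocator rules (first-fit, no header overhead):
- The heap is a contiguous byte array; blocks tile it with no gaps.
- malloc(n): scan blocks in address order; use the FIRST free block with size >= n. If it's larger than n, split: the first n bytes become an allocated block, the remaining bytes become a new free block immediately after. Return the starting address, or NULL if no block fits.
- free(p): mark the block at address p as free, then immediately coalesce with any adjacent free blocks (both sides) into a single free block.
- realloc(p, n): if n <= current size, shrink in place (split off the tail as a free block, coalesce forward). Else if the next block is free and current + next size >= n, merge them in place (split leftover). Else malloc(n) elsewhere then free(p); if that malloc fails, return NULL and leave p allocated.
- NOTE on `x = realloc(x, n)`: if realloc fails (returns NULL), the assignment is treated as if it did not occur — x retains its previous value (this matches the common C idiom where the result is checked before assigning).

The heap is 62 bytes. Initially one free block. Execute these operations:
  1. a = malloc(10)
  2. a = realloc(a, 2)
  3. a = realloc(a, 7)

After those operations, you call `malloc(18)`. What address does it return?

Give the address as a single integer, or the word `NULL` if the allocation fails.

Answer: 7

Derivation:
Op 1: a = malloc(10) -> a = 0; heap: [0-9 ALLOC][10-61 FREE]
Op 2: a = realloc(a, 2) -> a = 0; heap: [0-1 ALLOC][2-61 FREE]
Op 3: a = realloc(a, 7) -> a = 0; heap: [0-6 ALLOC][7-61 FREE]
malloc(18): first-fit scan over [0-6 ALLOC][7-61 FREE] -> 7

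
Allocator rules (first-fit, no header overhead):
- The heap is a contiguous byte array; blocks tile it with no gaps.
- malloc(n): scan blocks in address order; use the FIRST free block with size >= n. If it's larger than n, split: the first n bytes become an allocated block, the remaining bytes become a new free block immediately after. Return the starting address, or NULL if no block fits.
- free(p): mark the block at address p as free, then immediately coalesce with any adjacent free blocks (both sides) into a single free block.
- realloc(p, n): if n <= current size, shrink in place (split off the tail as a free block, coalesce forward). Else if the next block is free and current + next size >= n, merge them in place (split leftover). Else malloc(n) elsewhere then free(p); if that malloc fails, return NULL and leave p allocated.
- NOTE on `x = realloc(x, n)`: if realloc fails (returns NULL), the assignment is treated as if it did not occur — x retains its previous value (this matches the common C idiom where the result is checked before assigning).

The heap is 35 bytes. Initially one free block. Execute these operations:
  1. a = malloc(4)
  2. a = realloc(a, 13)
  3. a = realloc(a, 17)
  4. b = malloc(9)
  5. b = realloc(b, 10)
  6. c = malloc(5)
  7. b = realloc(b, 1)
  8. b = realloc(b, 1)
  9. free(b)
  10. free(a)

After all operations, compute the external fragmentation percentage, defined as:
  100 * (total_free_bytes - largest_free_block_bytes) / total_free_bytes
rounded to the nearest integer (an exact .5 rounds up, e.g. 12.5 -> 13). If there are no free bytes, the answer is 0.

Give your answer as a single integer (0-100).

Op 1: a = malloc(4) -> a = 0; heap: [0-3 ALLOC][4-34 FREE]
Op 2: a = realloc(a, 13) -> a = 0; heap: [0-12 ALLOC][13-34 FREE]
Op 3: a = realloc(a, 17) -> a = 0; heap: [0-16 ALLOC][17-34 FREE]
Op 4: b = malloc(9) -> b = 17; heap: [0-16 ALLOC][17-25 ALLOC][26-34 FREE]
Op 5: b = realloc(b, 10) -> b = 17; heap: [0-16 ALLOC][17-26 ALLOC][27-34 FREE]
Op 6: c = malloc(5) -> c = 27; heap: [0-16 ALLOC][17-26 ALLOC][27-31 ALLOC][32-34 FREE]
Op 7: b = realloc(b, 1) -> b = 17; heap: [0-16 ALLOC][17-17 ALLOC][18-26 FREE][27-31 ALLOC][32-34 FREE]
Op 8: b = realloc(b, 1) -> b = 17; heap: [0-16 ALLOC][17-17 ALLOC][18-26 FREE][27-31 ALLOC][32-34 FREE]
Op 9: free(b) -> (freed b); heap: [0-16 ALLOC][17-26 FREE][27-31 ALLOC][32-34 FREE]
Op 10: free(a) -> (freed a); heap: [0-26 FREE][27-31 ALLOC][32-34 FREE]
Free blocks: [27 3] total_free=30 largest=27 -> 100*(30-27)/30 = 300/30 = 10

Answer: 10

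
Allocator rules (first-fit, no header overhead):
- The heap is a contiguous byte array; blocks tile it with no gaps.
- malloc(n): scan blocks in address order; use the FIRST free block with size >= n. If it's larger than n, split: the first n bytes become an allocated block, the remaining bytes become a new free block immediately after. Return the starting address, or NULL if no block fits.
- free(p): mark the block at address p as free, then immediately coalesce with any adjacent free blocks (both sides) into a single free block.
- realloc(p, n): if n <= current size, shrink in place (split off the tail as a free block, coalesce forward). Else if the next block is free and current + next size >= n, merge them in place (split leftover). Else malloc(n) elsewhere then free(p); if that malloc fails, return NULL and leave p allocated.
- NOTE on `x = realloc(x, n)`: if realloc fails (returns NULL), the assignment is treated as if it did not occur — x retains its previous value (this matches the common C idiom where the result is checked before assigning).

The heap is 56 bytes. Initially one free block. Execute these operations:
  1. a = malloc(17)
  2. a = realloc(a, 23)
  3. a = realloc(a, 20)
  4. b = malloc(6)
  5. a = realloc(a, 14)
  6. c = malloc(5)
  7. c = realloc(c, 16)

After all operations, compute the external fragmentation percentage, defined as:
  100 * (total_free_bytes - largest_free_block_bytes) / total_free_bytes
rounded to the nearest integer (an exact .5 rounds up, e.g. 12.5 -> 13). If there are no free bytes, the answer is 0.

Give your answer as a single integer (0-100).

Op 1: a = malloc(17) -> a = 0; heap: [0-16 ALLOC][17-55 FREE]
Op 2: a = realloc(a, 23) -> a = 0; heap: [0-22 ALLOC][23-55 FREE]
Op 3: a = realloc(a, 20) -> a = 0; heap: [0-19 ALLOC][20-55 FREE]
Op 4: b = malloc(6) -> b = 20; heap: [0-19 ALLOC][20-25 ALLOC][26-55 FREE]
Op 5: a = realloc(a, 14) -> a = 0; heap: [0-13 ALLOC][14-19 FREE][20-25 ALLOC][26-55 FREE]
Op 6: c = malloc(5) -> c = 14; heap: [0-13 ALLOC][14-18 ALLOC][19-19 FREE][20-25 ALLOC][26-55 FREE]
Op 7: c = realloc(c, 16) -> c = 26; heap: [0-13 ALLOC][14-19 FREE][20-25 ALLOC][26-41 ALLOC][42-55 FREE]
Free blocks: [6 14] total_free=20 largest=14 -> 100*(20-14)/20 = 600/20 = 30

Answer: 30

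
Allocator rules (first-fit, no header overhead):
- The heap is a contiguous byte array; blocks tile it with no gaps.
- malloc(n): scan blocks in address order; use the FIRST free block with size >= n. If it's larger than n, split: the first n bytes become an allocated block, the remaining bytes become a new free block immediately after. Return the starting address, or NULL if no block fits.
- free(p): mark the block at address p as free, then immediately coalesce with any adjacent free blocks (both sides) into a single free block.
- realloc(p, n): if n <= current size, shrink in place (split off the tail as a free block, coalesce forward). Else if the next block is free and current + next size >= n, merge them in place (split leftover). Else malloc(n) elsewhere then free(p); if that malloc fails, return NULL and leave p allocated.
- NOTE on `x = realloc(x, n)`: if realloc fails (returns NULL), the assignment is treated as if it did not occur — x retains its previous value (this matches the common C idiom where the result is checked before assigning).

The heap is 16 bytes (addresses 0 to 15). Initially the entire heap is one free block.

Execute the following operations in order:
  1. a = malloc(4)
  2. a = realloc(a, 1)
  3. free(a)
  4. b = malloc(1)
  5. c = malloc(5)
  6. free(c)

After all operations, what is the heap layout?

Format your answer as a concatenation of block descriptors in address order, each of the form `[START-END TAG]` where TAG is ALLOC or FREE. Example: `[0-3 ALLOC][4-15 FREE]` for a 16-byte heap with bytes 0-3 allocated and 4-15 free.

Op 1: a = malloc(4) -> a = 0; heap: [0-3 ALLOC][4-15 FREE]
Op 2: a = realloc(a, 1) -> a = 0; heap: [0-0 ALLOC][1-15 FREE]
Op 3: free(a) -> (freed a); heap: [0-15 FREE]
Op 4: b = malloc(1) -> b = 0; heap: [0-0 ALLOC][1-15 FREE]
Op 5: c = malloc(5) -> c = 1; heap: [0-0 ALLOC][1-5 ALLOC][6-15 FREE]
Op 6: free(c) -> (freed c); heap: [0-0 ALLOC][1-15 FREE]

Answer: [0-0 ALLOC][1-15 FREE]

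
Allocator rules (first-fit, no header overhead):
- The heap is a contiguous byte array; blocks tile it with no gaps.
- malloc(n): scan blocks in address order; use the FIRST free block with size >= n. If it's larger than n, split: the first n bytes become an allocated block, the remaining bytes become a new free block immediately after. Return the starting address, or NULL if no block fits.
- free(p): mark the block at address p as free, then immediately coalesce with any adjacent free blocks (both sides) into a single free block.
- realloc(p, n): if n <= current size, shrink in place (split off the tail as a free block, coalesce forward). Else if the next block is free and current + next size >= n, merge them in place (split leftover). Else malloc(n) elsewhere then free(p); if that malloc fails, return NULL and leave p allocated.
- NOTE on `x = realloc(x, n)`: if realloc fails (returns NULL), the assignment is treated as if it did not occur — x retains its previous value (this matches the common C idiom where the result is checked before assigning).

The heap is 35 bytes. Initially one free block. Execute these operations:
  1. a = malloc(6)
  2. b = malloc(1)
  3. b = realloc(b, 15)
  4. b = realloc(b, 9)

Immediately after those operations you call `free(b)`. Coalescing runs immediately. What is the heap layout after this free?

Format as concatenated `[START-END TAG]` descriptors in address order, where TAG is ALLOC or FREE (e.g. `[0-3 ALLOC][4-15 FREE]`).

Answer: [0-5 ALLOC][6-34 FREE]

Derivation:
Op 1: a = malloc(6) -> a = 0; heap: [0-5 ALLOC][6-34 FREE]
Op 2: b = malloc(1) -> b = 6; heap: [0-5 ALLOC][6-6 ALLOC][7-34 FREE]
Op 3: b = realloc(b, 15) -> b = 6; heap: [0-5 ALLOC][6-20 ALLOC][21-34 FREE]
Op 4: b = realloc(b, 9) -> b = 6; heap: [0-5 ALLOC][6-14 ALLOC][15-34 FREE]
free(b): b = 6 -> block [6-14 ALLOC]; mark free, coalesce with adjacent free neighbors -> [0-5 ALLOC][6-34 FREE]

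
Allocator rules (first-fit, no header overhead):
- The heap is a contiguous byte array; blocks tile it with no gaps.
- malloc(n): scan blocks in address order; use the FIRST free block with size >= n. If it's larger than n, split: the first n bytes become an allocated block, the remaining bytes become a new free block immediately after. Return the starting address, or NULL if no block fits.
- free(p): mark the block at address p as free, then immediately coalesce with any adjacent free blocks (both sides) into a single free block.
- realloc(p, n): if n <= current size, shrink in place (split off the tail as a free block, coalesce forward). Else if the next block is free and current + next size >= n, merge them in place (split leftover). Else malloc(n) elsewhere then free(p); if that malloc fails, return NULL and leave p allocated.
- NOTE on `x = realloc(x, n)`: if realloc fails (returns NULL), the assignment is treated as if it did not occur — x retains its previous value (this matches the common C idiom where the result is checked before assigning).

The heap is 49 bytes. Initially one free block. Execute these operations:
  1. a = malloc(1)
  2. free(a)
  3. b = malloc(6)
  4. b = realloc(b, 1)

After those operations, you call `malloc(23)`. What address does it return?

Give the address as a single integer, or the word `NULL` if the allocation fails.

Op 1: a = malloc(1) -> a = 0; heap: [0-0 ALLOC][1-48 FREE]
Op 2: free(a) -> (freed a); heap: [0-48 FREE]
Op 3: b = malloc(6) -> b = 0; heap: [0-5 ALLOC][6-48 FREE]
Op 4: b = realloc(b, 1) -> b = 0; heap: [0-0 ALLOC][1-48 FREE]
malloc(23): first-fit scan over [0-0 ALLOC][1-48 FREE] -> 1

Answer: 1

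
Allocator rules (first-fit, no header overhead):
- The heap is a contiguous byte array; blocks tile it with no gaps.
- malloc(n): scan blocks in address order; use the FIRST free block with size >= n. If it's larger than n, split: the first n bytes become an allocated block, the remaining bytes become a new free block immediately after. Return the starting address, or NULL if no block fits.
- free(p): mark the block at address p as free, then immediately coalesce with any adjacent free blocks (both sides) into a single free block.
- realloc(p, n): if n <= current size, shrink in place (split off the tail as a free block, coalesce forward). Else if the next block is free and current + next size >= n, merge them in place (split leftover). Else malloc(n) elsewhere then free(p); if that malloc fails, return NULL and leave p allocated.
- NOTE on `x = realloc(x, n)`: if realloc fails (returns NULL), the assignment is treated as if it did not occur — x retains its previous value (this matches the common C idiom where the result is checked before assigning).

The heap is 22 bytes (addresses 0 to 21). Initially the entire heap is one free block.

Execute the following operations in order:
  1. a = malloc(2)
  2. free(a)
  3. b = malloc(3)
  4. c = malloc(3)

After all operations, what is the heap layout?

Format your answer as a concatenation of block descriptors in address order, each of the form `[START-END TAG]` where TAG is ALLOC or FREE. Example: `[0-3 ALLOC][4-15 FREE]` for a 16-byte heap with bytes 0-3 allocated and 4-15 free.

Answer: [0-2 ALLOC][3-5 ALLOC][6-21 FREE]

Derivation:
Op 1: a = malloc(2) -> a = 0; heap: [0-1 ALLOC][2-21 FREE]
Op 2: free(a) -> (freed a); heap: [0-21 FREE]
Op 3: b = malloc(3) -> b = 0; heap: [0-2 ALLOC][3-21 FREE]
Op 4: c = malloc(3) -> c = 3; heap: [0-2 ALLOC][3-5 ALLOC][6-21 FREE]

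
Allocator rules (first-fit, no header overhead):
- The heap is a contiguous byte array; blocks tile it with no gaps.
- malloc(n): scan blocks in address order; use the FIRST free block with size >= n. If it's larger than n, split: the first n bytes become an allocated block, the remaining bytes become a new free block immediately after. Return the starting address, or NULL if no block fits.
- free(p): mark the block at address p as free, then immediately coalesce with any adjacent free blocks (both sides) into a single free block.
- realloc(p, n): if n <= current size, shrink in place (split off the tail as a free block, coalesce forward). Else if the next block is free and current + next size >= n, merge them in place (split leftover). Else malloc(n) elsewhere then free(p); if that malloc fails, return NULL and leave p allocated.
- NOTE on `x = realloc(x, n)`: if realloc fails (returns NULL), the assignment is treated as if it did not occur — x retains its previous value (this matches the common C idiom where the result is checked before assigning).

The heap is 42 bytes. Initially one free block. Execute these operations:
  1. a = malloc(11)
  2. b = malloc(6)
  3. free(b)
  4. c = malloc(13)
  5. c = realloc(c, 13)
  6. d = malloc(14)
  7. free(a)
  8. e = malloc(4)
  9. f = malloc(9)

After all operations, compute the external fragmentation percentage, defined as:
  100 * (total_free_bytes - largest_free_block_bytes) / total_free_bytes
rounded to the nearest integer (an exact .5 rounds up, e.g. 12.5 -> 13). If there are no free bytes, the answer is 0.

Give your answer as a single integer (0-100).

Op 1: a = malloc(11) -> a = 0; heap: [0-10 ALLOC][11-41 FREE]
Op 2: b = malloc(6) -> b = 11; heap: [0-10 ALLOC][11-16 ALLOC][17-41 FREE]
Op 3: free(b) -> (freed b); heap: [0-10 ALLOC][11-41 FREE]
Op 4: c = malloc(13) -> c = 11; heap: [0-10 ALLOC][11-23 ALLOC][24-41 FREE]
Op 5: c = realloc(c, 13) -> c = 11; heap: [0-10 ALLOC][11-23 ALLOC][24-41 FREE]
Op 6: d = malloc(14) -> d = 24; heap: [0-10 ALLOC][11-23 ALLOC][24-37 ALLOC][38-41 FREE]
Op 7: free(a) -> (freed a); heap: [0-10 FREE][11-23 ALLOC][24-37 ALLOC][38-41 FREE]
Op 8: e = malloc(4) -> e = 0; heap: [0-3 ALLOC][4-10 FREE][11-23 ALLOC][24-37 ALLOC][38-41 FREE]
Op 9: f = malloc(9) -> f = NULL; heap: [0-3 ALLOC][4-10 FREE][11-23 ALLOC][24-37 ALLOC][38-41 FREE]
Free blocks: [7 4] total_free=11 largest=7 -> 100*(11-7)/11 = 400/11 ≈ 36.364 -> rounds to 36

Answer: 36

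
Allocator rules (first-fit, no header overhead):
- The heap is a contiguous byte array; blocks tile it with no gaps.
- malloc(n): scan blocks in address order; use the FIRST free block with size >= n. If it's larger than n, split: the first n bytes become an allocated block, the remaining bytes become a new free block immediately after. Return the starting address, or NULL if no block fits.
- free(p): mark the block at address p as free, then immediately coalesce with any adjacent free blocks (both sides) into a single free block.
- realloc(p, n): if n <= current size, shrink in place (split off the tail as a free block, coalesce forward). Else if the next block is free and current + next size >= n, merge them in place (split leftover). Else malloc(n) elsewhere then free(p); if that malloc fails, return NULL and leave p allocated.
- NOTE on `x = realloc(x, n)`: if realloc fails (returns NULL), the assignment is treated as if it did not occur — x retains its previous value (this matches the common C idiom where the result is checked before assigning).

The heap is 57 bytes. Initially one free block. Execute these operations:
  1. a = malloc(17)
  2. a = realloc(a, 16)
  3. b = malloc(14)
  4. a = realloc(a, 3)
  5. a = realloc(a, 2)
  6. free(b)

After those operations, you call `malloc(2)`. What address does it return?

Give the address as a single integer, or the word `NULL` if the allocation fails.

Answer: 2

Derivation:
Op 1: a = malloc(17) -> a = 0; heap: [0-16 ALLOC][17-56 FREE]
Op 2: a = realloc(a, 16) -> a = 0; heap: [0-15 ALLOC][16-56 FREE]
Op 3: b = malloc(14) -> b = 16; heap: [0-15 ALLOC][16-29 ALLOC][30-56 FREE]
Op 4: a = realloc(a, 3) -> a = 0; heap: [0-2 ALLOC][3-15 FREE][16-29 ALLOC][30-56 FREE]
Op 5: a = realloc(a, 2) -> a = 0; heap: [0-1 ALLOC][2-15 FREE][16-29 ALLOC][30-56 FREE]
Op 6: free(b) -> (freed b); heap: [0-1 ALLOC][2-56 FREE]
malloc(2): first-fit scan over [0-1 ALLOC][2-56 FREE] -> 2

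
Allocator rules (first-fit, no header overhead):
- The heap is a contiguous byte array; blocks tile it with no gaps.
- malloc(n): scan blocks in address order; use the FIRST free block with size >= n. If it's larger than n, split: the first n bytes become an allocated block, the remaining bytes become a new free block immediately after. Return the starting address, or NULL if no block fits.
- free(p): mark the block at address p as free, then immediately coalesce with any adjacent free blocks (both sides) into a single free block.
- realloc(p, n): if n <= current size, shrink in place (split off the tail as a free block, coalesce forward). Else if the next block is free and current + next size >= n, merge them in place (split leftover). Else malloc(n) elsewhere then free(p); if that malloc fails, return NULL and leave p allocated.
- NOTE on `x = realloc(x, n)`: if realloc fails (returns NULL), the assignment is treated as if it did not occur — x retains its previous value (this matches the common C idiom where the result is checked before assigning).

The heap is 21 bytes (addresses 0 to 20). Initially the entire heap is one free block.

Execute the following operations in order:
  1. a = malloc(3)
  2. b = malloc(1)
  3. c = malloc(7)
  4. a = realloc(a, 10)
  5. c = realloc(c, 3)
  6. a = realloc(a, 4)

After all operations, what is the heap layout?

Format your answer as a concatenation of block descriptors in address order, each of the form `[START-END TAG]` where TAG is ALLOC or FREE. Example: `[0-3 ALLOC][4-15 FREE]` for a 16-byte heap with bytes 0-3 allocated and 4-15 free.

Answer: [0-2 FREE][3-3 ALLOC][4-6 ALLOC][7-10 FREE][11-14 ALLOC][15-20 FREE]

Derivation:
Op 1: a = malloc(3) -> a = 0; heap: [0-2 ALLOC][3-20 FREE]
Op 2: b = malloc(1) -> b = 3; heap: [0-2 ALLOC][3-3 ALLOC][4-20 FREE]
Op 3: c = malloc(7) -> c = 4; heap: [0-2 ALLOC][3-3 ALLOC][4-10 ALLOC][11-20 FREE]
Op 4: a = realloc(a, 10) -> a = 11; heap: [0-2 FREE][3-3 ALLOC][4-10 ALLOC][11-20 ALLOC]
Op 5: c = realloc(c, 3) -> c = 4; heap: [0-2 FREE][3-3 ALLOC][4-6 ALLOC][7-10 FREE][11-20 ALLOC]
Op 6: a = realloc(a, 4) -> a = 11; heap: [0-2 FREE][3-3 ALLOC][4-6 ALLOC][7-10 FREE][11-14 ALLOC][15-20 FREE]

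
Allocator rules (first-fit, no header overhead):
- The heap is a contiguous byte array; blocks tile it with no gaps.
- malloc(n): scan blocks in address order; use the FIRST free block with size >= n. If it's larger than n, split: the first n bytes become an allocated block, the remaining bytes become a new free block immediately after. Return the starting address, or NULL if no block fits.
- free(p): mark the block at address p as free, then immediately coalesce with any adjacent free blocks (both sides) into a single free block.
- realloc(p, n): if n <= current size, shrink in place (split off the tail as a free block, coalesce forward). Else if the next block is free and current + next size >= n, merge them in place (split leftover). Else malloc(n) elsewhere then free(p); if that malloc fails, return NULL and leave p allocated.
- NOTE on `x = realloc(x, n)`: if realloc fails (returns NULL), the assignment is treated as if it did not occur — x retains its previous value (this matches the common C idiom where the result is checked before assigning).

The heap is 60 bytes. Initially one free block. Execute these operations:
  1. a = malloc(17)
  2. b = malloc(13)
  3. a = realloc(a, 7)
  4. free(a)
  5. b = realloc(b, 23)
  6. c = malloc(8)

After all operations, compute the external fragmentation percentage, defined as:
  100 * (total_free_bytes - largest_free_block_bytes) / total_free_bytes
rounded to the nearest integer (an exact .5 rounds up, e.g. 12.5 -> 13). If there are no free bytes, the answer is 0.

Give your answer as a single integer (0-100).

Answer: 31

Derivation:
Op 1: a = malloc(17) -> a = 0; heap: [0-16 ALLOC][17-59 FREE]
Op 2: b = malloc(13) -> b = 17; heap: [0-16 ALLOC][17-29 ALLOC][30-59 FREE]
Op 3: a = realloc(a, 7) -> a = 0; heap: [0-6 ALLOC][7-16 FREE][17-29 ALLOC][30-59 FREE]
Op 4: free(a) -> (freed a); heap: [0-16 FREE][17-29 ALLOC][30-59 FREE]
Op 5: b = realloc(b, 23) -> b = 17; heap: [0-16 FREE][17-39 ALLOC][40-59 FREE]
Op 6: c = malloc(8) -> c = 0; heap: [0-7 ALLOC][8-16 FREE][17-39 ALLOC][40-59 FREE]
Free blocks: [9 20] total_free=29 largest=20 -> 100*(29-20)/29 = 900/29 ≈ 31.034 -> rounds to 31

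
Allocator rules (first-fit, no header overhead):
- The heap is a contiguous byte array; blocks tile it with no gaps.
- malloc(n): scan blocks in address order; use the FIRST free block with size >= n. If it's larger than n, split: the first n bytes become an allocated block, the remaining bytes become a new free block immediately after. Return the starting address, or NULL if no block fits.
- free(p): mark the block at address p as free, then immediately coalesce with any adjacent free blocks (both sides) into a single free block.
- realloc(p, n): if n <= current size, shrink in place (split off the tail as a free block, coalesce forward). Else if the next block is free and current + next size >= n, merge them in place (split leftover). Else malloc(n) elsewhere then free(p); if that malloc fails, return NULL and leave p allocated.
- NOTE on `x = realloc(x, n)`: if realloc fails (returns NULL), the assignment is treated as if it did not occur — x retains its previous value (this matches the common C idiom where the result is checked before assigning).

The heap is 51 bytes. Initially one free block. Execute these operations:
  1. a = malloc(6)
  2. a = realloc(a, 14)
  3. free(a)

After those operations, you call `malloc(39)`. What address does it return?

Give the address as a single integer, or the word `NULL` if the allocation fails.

Op 1: a = malloc(6) -> a = 0; heap: [0-5 ALLOC][6-50 FREE]
Op 2: a = realloc(a, 14) -> a = 0; heap: [0-13 ALLOC][14-50 FREE]
Op 3: free(a) -> (freed a); heap: [0-50 FREE]
malloc(39): first-fit scan over [0-50 FREE] -> 0

Answer: 0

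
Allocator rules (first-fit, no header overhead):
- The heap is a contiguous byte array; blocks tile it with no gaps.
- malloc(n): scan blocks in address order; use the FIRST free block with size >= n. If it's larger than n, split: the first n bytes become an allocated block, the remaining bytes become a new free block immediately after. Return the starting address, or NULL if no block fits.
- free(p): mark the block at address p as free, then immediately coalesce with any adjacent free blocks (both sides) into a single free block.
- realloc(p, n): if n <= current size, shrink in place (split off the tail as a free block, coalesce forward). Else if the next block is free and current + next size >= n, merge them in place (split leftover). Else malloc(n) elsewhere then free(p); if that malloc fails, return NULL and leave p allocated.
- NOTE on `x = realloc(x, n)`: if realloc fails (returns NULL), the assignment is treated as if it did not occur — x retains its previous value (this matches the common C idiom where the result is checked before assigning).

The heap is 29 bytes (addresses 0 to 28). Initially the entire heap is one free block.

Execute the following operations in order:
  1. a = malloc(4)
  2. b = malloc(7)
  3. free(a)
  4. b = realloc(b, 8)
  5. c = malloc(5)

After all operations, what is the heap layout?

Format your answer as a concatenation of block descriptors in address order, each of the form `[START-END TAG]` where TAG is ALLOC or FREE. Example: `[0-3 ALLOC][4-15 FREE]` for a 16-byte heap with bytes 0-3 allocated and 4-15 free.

Op 1: a = malloc(4) -> a = 0; heap: [0-3 ALLOC][4-28 FREE]
Op 2: b = malloc(7) -> b = 4; heap: [0-3 ALLOC][4-10 ALLOC][11-28 FREE]
Op 3: free(a) -> (freed a); heap: [0-3 FREE][4-10 ALLOC][11-28 FREE]
Op 4: b = realloc(b, 8) -> b = 4; heap: [0-3 FREE][4-11 ALLOC][12-28 FREE]
Op 5: c = malloc(5) -> c = 12; heap: [0-3 FREE][4-11 ALLOC][12-16 ALLOC][17-28 FREE]

Answer: [0-3 FREE][4-11 ALLOC][12-16 ALLOC][17-28 FREE]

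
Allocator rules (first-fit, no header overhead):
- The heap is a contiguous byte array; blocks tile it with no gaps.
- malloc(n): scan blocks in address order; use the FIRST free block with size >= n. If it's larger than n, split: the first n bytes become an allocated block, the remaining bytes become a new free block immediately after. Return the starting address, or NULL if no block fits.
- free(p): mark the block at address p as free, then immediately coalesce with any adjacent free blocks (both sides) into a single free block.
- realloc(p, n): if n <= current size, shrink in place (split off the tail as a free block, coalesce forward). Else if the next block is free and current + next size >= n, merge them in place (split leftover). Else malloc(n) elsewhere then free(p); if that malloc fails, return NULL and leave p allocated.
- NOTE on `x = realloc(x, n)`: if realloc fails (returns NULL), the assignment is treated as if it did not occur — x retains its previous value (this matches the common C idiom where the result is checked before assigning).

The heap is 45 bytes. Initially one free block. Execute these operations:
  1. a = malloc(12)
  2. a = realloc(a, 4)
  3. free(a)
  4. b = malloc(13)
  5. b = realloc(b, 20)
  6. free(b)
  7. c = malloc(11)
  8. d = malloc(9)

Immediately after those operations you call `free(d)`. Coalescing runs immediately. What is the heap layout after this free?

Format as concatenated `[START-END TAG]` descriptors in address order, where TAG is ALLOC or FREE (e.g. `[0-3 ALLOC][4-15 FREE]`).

Answer: [0-10 ALLOC][11-44 FREE]

Derivation:
Op 1: a = malloc(12) -> a = 0; heap: [0-11 ALLOC][12-44 FREE]
Op 2: a = realloc(a, 4) -> a = 0; heap: [0-3 ALLOC][4-44 FREE]
Op 3: free(a) -> (freed a); heap: [0-44 FREE]
Op 4: b = malloc(13) -> b = 0; heap: [0-12 ALLOC][13-44 FREE]
Op 5: b = realloc(b, 20) -> b = 0; heap: [0-19 ALLOC][20-44 FREE]
Op 6: free(b) -> (freed b); heap: [0-44 FREE]
Op 7: c = malloc(11) -> c = 0; heap: [0-10 ALLOC][11-44 FREE]
Op 8: d = malloc(9) -> d = 11; heap: [0-10 ALLOC][11-19 ALLOC][20-44 FREE]
free(d): d = 11 -> block [11-19 ALLOC]; mark free, coalesce with adjacent free neighbors -> [0-10 ALLOC][11-44 FREE]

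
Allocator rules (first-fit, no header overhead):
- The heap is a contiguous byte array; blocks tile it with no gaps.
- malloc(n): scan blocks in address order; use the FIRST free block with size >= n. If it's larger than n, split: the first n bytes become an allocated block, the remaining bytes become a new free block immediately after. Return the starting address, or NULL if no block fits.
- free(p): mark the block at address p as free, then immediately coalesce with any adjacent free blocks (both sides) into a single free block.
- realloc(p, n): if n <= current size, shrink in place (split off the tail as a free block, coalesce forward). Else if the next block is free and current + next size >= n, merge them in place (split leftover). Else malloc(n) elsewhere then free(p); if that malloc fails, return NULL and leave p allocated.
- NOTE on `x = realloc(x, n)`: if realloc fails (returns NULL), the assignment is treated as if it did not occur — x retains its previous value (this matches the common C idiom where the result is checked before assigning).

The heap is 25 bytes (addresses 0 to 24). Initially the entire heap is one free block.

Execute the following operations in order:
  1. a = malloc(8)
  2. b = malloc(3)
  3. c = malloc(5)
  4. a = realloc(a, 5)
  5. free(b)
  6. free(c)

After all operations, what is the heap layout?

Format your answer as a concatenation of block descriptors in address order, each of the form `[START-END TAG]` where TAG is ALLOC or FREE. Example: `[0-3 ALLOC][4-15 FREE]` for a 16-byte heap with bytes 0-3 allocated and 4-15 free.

Answer: [0-4 ALLOC][5-24 FREE]

Derivation:
Op 1: a = malloc(8) -> a = 0; heap: [0-7 ALLOC][8-24 FREE]
Op 2: b = malloc(3) -> b = 8; heap: [0-7 ALLOC][8-10 ALLOC][11-24 FREE]
Op 3: c = malloc(5) -> c = 11; heap: [0-7 ALLOC][8-10 ALLOC][11-15 ALLOC][16-24 FREE]
Op 4: a = realloc(a, 5) -> a = 0; heap: [0-4 ALLOC][5-7 FREE][8-10 ALLOC][11-15 ALLOC][16-24 FREE]
Op 5: free(b) -> (freed b); heap: [0-4 ALLOC][5-10 FREE][11-15 ALLOC][16-24 FREE]
Op 6: free(c) -> (freed c); heap: [0-4 ALLOC][5-24 FREE]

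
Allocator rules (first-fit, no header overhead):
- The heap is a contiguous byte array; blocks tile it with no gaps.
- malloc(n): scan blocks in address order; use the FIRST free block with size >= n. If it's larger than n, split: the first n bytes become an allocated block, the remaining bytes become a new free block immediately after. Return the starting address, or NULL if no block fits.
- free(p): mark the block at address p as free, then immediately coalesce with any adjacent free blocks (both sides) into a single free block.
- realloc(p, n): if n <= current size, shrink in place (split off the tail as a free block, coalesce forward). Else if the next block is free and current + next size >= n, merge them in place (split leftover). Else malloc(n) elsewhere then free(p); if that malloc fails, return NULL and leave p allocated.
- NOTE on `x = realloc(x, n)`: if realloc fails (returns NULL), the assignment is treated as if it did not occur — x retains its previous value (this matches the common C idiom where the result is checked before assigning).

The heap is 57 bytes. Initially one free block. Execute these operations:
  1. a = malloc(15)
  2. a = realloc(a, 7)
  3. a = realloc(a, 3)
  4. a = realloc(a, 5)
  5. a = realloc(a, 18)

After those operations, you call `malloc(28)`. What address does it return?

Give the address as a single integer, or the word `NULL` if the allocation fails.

Answer: 18

Derivation:
Op 1: a = malloc(15) -> a = 0; heap: [0-14 ALLOC][15-56 FREE]
Op 2: a = realloc(a, 7) -> a = 0; heap: [0-6 ALLOC][7-56 FREE]
Op 3: a = realloc(a, 3) -> a = 0; heap: [0-2 ALLOC][3-56 FREE]
Op 4: a = realloc(a, 5) -> a = 0; heap: [0-4 ALLOC][5-56 FREE]
Op 5: a = realloc(a, 18) -> a = 0; heap: [0-17 ALLOC][18-56 FREE]
malloc(28): first-fit scan over [0-17 ALLOC][18-56 FREE] -> 18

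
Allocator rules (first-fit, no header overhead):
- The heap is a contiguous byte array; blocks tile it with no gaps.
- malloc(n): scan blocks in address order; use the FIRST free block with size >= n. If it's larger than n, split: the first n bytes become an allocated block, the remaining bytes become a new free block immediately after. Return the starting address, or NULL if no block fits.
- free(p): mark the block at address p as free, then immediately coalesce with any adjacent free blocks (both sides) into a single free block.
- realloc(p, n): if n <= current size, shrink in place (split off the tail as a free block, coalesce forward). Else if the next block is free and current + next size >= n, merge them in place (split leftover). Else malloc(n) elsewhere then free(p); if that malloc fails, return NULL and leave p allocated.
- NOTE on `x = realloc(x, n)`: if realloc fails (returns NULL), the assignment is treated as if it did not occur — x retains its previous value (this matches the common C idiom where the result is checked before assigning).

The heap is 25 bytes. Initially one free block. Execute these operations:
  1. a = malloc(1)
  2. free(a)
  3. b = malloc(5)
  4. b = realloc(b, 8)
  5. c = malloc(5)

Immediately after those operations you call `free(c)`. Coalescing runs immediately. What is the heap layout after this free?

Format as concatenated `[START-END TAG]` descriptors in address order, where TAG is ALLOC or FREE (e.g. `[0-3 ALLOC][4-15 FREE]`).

Op 1: a = malloc(1) -> a = 0; heap: [0-0 ALLOC][1-24 FREE]
Op 2: free(a) -> (freed a); heap: [0-24 FREE]
Op 3: b = malloc(5) -> b = 0; heap: [0-4 ALLOC][5-24 FREE]
Op 4: b = realloc(b, 8) -> b = 0; heap: [0-7 ALLOC][8-24 FREE]
Op 5: c = malloc(5) -> c = 8; heap: [0-7 ALLOC][8-12 ALLOC][13-24 FREE]
free(c): c = 8 -> block [8-12 ALLOC]; mark free, coalesce with adjacent free neighbors -> [0-7 ALLOC][8-24 FREE]

Answer: [0-7 ALLOC][8-24 FREE]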